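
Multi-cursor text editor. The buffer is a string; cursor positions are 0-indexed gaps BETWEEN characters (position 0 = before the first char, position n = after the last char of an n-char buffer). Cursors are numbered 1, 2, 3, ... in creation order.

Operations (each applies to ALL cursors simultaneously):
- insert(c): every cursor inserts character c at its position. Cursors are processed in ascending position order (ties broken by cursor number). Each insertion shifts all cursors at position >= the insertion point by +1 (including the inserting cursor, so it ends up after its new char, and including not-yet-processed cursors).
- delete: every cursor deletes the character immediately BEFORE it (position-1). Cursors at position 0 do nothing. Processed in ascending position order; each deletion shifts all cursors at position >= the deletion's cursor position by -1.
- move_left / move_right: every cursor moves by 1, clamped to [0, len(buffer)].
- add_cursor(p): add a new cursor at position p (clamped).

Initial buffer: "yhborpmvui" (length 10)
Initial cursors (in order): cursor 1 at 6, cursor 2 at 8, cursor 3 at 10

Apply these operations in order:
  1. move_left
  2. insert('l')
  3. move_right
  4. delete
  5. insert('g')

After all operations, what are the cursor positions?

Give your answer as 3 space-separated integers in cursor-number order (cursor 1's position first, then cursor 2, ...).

After op 1 (move_left): buffer="yhborpmvui" (len 10), cursors c1@5 c2@7 c3@9, authorship ..........
After op 2 (insert('l')): buffer="yhborlpmlvuli" (len 13), cursors c1@6 c2@9 c3@12, authorship .....1..2..3.
After op 3 (move_right): buffer="yhborlpmlvuli" (len 13), cursors c1@7 c2@10 c3@13, authorship .....1..2..3.
After op 4 (delete): buffer="yhborlmlul" (len 10), cursors c1@6 c2@8 c3@10, authorship .....1.2.3
After op 5 (insert('g')): buffer="yhborlgmlgulg" (len 13), cursors c1@7 c2@10 c3@13, authorship .....11.22.33

Answer: 7 10 13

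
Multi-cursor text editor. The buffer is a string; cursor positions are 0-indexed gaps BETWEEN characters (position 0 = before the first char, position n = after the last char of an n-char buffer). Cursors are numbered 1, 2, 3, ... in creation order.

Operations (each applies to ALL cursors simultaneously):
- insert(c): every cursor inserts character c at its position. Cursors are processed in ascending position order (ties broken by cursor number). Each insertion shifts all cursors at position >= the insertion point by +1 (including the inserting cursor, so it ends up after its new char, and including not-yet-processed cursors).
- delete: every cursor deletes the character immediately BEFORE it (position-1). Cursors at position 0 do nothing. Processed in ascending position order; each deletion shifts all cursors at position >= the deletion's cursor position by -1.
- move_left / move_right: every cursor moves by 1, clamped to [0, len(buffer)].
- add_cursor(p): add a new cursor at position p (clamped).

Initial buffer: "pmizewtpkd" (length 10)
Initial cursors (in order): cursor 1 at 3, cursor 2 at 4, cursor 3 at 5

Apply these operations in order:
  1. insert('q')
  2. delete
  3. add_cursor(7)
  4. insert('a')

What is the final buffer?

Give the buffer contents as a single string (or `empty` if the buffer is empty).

Answer: pmiazaeawtapkd

Derivation:
After op 1 (insert('q')): buffer="pmiqzqeqwtpkd" (len 13), cursors c1@4 c2@6 c3@8, authorship ...1.2.3.....
After op 2 (delete): buffer="pmizewtpkd" (len 10), cursors c1@3 c2@4 c3@5, authorship ..........
After op 3 (add_cursor(7)): buffer="pmizewtpkd" (len 10), cursors c1@3 c2@4 c3@5 c4@7, authorship ..........
After op 4 (insert('a')): buffer="pmiazaeawtapkd" (len 14), cursors c1@4 c2@6 c3@8 c4@11, authorship ...1.2.3..4...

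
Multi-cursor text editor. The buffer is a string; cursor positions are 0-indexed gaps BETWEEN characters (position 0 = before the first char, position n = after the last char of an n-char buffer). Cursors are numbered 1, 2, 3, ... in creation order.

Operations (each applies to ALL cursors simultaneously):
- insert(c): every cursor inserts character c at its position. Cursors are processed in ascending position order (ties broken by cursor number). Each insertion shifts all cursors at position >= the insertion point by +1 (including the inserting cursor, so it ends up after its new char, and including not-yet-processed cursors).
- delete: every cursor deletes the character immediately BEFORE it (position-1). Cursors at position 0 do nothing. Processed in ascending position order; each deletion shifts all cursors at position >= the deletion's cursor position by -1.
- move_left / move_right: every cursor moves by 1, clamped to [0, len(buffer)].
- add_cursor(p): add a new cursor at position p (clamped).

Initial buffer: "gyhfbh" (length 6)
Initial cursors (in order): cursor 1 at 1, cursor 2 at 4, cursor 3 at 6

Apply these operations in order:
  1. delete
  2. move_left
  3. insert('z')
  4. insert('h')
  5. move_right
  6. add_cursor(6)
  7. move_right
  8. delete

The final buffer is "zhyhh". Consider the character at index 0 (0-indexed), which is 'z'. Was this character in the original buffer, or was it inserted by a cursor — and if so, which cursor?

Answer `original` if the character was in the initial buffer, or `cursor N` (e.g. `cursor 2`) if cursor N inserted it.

After op 1 (delete): buffer="yhb" (len 3), cursors c1@0 c2@2 c3@3, authorship ...
After op 2 (move_left): buffer="yhb" (len 3), cursors c1@0 c2@1 c3@2, authorship ...
After op 3 (insert('z')): buffer="zyzhzb" (len 6), cursors c1@1 c2@3 c3@5, authorship 1.2.3.
After op 4 (insert('h')): buffer="zhyzhhzhb" (len 9), cursors c1@2 c2@5 c3@8, authorship 11.22.33.
After op 5 (move_right): buffer="zhyzhhzhb" (len 9), cursors c1@3 c2@6 c3@9, authorship 11.22.33.
After op 6 (add_cursor(6)): buffer="zhyzhhzhb" (len 9), cursors c1@3 c2@6 c4@6 c3@9, authorship 11.22.33.
After op 7 (move_right): buffer="zhyzhhzhb" (len 9), cursors c1@4 c2@7 c4@7 c3@9, authorship 11.22.33.
After op 8 (delete): buffer="zhyhh" (len 5), cursors c1@3 c2@4 c4@4 c3@5, authorship 11.23
Authorship (.=original, N=cursor N): 1 1 . 2 3
Index 0: author = 1

Answer: cursor 1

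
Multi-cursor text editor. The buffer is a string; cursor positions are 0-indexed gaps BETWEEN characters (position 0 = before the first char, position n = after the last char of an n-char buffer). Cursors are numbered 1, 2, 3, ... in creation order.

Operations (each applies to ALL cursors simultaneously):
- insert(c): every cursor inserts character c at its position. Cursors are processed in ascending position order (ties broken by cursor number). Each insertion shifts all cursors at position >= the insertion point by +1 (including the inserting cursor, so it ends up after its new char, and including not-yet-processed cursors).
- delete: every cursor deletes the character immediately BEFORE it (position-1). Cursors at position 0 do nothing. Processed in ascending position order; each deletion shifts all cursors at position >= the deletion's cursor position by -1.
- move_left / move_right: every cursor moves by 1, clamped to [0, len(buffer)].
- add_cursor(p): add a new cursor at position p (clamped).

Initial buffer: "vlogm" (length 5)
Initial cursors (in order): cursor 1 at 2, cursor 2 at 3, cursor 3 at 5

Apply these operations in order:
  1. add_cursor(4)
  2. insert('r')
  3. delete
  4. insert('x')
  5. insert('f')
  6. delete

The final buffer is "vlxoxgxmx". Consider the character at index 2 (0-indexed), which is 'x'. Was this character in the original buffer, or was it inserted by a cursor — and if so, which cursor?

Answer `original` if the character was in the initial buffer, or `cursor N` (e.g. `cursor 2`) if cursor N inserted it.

Answer: cursor 1

Derivation:
After op 1 (add_cursor(4)): buffer="vlogm" (len 5), cursors c1@2 c2@3 c4@4 c3@5, authorship .....
After op 2 (insert('r')): buffer="vlrorgrmr" (len 9), cursors c1@3 c2@5 c4@7 c3@9, authorship ..1.2.4.3
After op 3 (delete): buffer="vlogm" (len 5), cursors c1@2 c2@3 c4@4 c3@5, authorship .....
After op 4 (insert('x')): buffer="vlxoxgxmx" (len 9), cursors c1@3 c2@5 c4@7 c3@9, authorship ..1.2.4.3
After op 5 (insert('f')): buffer="vlxfoxfgxfmxf" (len 13), cursors c1@4 c2@7 c4@10 c3@13, authorship ..11.22.44.33
After op 6 (delete): buffer="vlxoxgxmx" (len 9), cursors c1@3 c2@5 c4@7 c3@9, authorship ..1.2.4.3
Authorship (.=original, N=cursor N): . . 1 . 2 . 4 . 3
Index 2: author = 1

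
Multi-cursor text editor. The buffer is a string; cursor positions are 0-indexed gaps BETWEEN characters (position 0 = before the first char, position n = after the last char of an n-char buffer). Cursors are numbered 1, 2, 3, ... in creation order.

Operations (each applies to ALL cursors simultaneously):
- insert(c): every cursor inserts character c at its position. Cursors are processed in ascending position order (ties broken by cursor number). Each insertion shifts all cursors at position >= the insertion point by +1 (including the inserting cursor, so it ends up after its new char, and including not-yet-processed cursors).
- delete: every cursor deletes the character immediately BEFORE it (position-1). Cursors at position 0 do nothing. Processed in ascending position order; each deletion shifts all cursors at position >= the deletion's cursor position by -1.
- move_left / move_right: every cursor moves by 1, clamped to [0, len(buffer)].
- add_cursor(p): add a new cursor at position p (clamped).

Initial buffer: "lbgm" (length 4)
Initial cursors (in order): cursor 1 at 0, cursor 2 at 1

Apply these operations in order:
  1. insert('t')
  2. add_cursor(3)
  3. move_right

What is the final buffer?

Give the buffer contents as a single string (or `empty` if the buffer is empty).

Answer: tltbgm

Derivation:
After op 1 (insert('t')): buffer="tltbgm" (len 6), cursors c1@1 c2@3, authorship 1.2...
After op 2 (add_cursor(3)): buffer="tltbgm" (len 6), cursors c1@1 c2@3 c3@3, authorship 1.2...
After op 3 (move_right): buffer="tltbgm" (len 6), cursors c1@2 c2@4 c3@4, authorship 1.2...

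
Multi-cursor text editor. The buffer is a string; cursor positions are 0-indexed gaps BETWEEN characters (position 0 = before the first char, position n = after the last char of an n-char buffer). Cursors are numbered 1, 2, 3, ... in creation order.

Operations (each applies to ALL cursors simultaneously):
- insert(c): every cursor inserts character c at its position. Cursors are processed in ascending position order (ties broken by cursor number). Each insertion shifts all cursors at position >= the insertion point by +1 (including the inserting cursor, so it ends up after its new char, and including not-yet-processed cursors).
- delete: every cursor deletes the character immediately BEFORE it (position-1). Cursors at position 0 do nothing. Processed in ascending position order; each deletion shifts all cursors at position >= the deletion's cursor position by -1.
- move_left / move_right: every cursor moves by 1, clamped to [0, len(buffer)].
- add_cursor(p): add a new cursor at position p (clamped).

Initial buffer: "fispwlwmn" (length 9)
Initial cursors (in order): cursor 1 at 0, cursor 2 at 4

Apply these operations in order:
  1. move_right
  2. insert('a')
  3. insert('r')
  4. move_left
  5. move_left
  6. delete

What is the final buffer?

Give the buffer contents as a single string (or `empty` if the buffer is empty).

After op 1 (move_right): buffer="fispwlwmn" (len 9), cursors c1@1 c2@5, authorship .........
After op 2 (insert('a')): buffer="faispwalwmn" (len 11), cursors c1@2 c2@7, authorship .1....2....
After op 3 (insert('r')): buffer="farispwarlwmn" (len 13), cursors c1@3 c2@9, authorship .11....22....
After op 4 (move_left): buffer="farispwarlwmn" (len 13), cursors c1@2 c2@8, authorship .11....22....
After op 5 (move_left): buffer="farispwarlwmn" (len 13), cursors c1@1 c2@7, authorship .11....22....
After op 6 (delete): buffer="arisparlwmn" (len 11), cursors c1@0 c2@5, authorship 11...22....

Answer: arisparlwmn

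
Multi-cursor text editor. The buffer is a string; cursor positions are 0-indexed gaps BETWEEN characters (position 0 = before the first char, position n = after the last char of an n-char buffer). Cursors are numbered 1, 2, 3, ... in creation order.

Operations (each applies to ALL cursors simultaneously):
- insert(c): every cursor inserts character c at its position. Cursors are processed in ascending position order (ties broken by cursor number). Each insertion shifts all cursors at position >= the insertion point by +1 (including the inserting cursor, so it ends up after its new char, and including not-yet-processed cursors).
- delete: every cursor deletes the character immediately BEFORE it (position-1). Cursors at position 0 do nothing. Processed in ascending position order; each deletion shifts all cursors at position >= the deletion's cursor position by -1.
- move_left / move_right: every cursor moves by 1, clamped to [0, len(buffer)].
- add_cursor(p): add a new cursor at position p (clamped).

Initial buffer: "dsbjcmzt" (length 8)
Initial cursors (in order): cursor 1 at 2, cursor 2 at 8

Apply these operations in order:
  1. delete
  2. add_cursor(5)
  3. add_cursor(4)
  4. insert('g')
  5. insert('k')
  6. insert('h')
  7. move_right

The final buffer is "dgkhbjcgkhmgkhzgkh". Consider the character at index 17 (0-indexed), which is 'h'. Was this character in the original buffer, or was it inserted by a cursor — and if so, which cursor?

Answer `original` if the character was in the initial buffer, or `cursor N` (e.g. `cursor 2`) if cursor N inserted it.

After op 1 (delete): buffer="dbjcmz" (len 6), cursors c1@1 c2@6, authorship ......
After op 2 (add_cursor(5)): buffer="dbjcmz" (len 6), cursors c1@1 c3@5 c2@6, authorship ......
After op 3 (add_cursor(4)): buffer="dbjcmz" (len 6), cursors c1@1 c4@4 c3@5 c2@6, authorship ......
After op 4 (insert('g')): buffer="dgbjcgmgzg" (len 10), cursors c1@2 c4@6 c3@8 c2@10, authorship .1...4.3.2
After op 5 (insert('k')): buffer="dgkbjcgkmgkzgk" (len 14), cursors c1@3 c4@8 c3@11 c2@14, authorship .11...44.33.22
After op 6 (insert('h')): buffer="dgkhbjcgkhmgkhzgkh" (len 18), cursors c1@4 c4@10 c3@14 c2@18, authorship .111...444.333.222
After op 7 (move_right): buffer="dgkhbjcgkhmgkhzgkh" (len 18), cursors c1@5 c4@11 c3@15 c2@18, authorship .111...444.333.222
Authorship (.=original, N=cursor N): . 1 1 1 . . . 4 4 4 . 3 3 3 . 2 2 2
Index 17: author = 2

Answer: cursor 2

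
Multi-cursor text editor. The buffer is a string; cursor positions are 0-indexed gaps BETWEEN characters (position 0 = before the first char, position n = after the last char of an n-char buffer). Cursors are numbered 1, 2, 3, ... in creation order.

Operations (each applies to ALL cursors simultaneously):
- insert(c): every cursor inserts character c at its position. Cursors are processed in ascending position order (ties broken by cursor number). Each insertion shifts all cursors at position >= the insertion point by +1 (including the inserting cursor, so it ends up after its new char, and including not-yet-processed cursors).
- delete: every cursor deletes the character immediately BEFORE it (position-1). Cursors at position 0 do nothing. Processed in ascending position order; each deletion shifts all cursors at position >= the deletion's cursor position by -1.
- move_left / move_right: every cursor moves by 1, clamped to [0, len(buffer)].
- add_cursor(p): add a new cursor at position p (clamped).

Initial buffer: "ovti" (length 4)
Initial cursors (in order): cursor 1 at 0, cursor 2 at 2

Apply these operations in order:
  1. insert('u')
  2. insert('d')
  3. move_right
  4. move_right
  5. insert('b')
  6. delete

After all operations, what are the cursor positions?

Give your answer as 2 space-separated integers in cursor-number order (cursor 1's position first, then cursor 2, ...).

After op 1 (insert('u')): buffer="uovuti" (len 6), cursors c1@1 c2@4, authorship 1..2..
After op 2 (insert('d')): buffer="udovudti" (len 8), cursors c1@2 c2@6, authorship 11..22..
After op 3 (move_right): buffer="udovudti" (len 8), cursors c1@3 c2@7, authorship 11..22..
After op 4 (move_right): buffer="udovudti" (len 8), cursors c1@4 c2@8, authorship 11..22..
After op 5 (insert('b')): buffer="udovbudtib" (len 10), cursors c1@5 c2@10, authorship 11..122..2
After op 6 (delete): buffer="udovudti" (len 8), cursors c1@4 c2@8, authorship 11..22..

Answer: 4 8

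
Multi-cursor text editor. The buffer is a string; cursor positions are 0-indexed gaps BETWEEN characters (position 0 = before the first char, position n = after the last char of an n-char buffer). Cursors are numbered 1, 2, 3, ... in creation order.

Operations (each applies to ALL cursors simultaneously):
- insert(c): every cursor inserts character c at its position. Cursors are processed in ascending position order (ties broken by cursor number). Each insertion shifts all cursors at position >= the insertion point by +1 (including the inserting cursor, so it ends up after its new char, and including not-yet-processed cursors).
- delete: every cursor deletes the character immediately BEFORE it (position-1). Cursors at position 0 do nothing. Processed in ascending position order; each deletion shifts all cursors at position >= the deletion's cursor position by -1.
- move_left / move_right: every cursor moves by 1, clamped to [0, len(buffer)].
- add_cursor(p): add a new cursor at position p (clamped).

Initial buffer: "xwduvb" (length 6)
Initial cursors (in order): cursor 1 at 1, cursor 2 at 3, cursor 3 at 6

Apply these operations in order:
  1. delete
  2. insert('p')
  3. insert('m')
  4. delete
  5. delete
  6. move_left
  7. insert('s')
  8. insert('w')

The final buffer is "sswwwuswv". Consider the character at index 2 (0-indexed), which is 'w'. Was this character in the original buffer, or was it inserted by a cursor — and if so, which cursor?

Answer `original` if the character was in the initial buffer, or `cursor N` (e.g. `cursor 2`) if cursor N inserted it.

After op 1 (delete): buffer="wuv" (len 3), cursors c1@0 c2@1 c3@3, authorship ...
After op 2 (insert('p')): buffer="pwpuvp" (len 6), cursors c1@1 c2@3 c3@6, authorship 1.2..3
After op 3 (insert('m')): buffer="pmwpmuvpm" (len 9), cursors c1@2 c2@5 c3@9, authorship 11.22..33
After op 4 (delete): buffer="pwpuvp" (len 6), cursors c1@1 c2@3 c3@6, authorship 1.2..3
After op 5 (delete): buffer="wuv" (len 3), cursors c1@0 c2@1 c3@3, authorship ...
After op 6 (move_left): buffer="wuv" (len 3), cursors c1@0 c2@0 c3@2, authorship ...
After op 7 (insert('s')): buffer="sswusv" (len 6), cursors c1@2 c2@2 c3@5, authorship 12..3.
After op 8 (insert('w')): buffer="sswwwuswv" (len 9), cursors c1@4 c2@4 c3@8, authorship 1212..33.
Authorship (.=original, N=cursor N): 1 2 1 2 . . 3 3 .
Index 2: author = 1

Answer: cursor 1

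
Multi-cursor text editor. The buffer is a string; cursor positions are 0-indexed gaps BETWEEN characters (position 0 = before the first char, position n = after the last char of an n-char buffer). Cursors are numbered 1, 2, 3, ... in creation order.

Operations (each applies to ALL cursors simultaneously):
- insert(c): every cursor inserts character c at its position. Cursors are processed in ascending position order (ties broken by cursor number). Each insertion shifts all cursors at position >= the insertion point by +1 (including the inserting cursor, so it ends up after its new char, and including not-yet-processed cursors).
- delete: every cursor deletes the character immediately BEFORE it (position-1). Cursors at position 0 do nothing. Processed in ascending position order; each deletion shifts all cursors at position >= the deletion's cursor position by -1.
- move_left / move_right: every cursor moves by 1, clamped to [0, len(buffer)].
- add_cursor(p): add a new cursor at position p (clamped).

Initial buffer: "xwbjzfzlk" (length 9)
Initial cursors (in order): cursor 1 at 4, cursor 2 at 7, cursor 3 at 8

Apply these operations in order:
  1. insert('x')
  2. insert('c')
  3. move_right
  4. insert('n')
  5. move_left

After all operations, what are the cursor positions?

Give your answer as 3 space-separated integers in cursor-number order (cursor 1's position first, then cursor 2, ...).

After op 1 (insert('x')): buffer="xwbjxzfzxlxk" (len 12), cursors c1@5 c2@9 c3@11, authorship ....1...2.3.
After op 2 (insert('c')): buffer="xwbjxczfzxclxck" (len 15), cursors c1@6 c2@11 c3@14, authorship ....11...22.33.
After op 3 (move_right): buffer="xwbjxczfzxclxck" (len 15), cursors c1@7 c2@12 c3@15, authorship ....11...22.33.
After op 4 (insert('n')): buffer="xwbjxcznfzxclnxckn" (len 18), cursors c1@8 c2@14 c3@18, authorship ....11.1..22.233.3
After op 5 (move_left): buffer="xwbjxcznfzxclnxckn" (len 18), cursors c1@7 c2@13 c3@17, authorship ....11.1..22.233.3

Answer: 7 13 17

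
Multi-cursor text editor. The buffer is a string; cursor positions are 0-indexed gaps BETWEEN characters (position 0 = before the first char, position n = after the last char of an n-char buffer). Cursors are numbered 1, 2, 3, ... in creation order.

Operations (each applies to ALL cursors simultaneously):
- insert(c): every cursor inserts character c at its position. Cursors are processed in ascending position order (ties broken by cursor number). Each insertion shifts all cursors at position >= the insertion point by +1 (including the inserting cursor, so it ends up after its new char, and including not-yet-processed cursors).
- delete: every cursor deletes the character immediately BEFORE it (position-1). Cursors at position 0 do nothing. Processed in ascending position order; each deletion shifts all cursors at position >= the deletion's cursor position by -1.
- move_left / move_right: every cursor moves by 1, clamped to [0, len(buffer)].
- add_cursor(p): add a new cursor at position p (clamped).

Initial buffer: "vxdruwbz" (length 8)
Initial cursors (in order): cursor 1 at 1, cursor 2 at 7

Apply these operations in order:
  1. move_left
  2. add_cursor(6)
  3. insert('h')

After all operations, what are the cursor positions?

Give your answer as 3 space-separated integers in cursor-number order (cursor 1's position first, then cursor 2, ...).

Answer: 1 9 9

Derivation:
After op 1 (move_left): buffer="vxdruwbz" (len 8), cursors c1@0 c2@6, authorship ........
After op 2 (add_cursor(6)): buffer="vxdruwbz" (len 8), cursors c1@0 c2@6 c3@6, authorship ........
After op 3 (insert('h')): buffer="hvxdruwhhbz" (len 11), cursors c1@1 c2@9 c3@9, authorship 1......23..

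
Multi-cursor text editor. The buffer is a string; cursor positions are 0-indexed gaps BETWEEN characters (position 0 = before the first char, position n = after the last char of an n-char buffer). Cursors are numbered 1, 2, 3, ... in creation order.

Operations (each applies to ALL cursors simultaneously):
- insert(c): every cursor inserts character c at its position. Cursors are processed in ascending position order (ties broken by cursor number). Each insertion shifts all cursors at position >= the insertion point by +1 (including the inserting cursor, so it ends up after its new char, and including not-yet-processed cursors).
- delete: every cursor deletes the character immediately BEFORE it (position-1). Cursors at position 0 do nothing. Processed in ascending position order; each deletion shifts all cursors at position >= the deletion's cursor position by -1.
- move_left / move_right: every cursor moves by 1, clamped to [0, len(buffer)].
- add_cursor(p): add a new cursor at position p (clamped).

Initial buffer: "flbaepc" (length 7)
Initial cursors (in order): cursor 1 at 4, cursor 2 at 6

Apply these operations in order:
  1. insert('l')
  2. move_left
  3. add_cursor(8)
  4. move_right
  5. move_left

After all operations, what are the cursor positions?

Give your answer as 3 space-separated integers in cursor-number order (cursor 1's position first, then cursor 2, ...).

Answer: 4 7 8

Derivation:
After op 1 (insert('l')): buffer="flbaleplc" (len 9), cursors c1@5 c2@8, authorship ....1..2.
After op 2 (move_left): buffer="flbaleplc" (len 9), cursors c1@4 c2@7, authorship ....1..2.
After op 3 (add_cursor(8)): buffer="flbaleplc" (len 9), cursors c1@4 c2@7 c3@8, authorship ....1..2.
After op 4 (move_right): buffer="flbaleplc" (len 9), cursors c1@5 c2@8 c3@9, authorship ....1..2.
After op 5 (move_left): buffer="flbaleplc" (len 9), cursors c1@4 c2@7 c3@8, authorship ....1..2.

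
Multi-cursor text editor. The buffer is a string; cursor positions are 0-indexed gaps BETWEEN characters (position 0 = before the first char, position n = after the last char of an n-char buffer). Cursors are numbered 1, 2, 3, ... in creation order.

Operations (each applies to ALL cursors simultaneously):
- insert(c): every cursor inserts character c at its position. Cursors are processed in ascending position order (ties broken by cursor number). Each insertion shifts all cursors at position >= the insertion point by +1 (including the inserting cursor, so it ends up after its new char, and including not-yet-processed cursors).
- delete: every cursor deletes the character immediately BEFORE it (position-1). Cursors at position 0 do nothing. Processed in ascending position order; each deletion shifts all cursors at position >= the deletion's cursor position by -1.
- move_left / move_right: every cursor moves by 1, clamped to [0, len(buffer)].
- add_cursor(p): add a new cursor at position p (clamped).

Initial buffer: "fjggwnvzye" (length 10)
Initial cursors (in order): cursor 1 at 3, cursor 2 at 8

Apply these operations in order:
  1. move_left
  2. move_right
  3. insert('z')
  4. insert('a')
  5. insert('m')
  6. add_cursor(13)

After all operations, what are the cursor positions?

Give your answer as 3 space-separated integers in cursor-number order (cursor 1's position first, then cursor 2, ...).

Answer: 6 14 13

Derivation:
After op 1 (move_left): buffer="fjggwnvzye" (len 10), cursors c1@2 c2@7, authorship ..........
After op 2 (move_right): buffer="fjggwnvzye" (len 10), cursors c1@3 c2@8, authorship ..........
After op 3 (insert('z')): buffer="fjgzgwnvzzye" (len 12), cursors c1@4 c2@10, authorship ...1.....2..
After op 4 (insert('a')): buffer="fjgzagwnvzzaye" (len 14), cursors c1@5 c2@12, authorship ...11.....22..
After op 5 (insert('m')): buffer="fjgzamgwnvzzamye" (len 16), cursors c1@6 c2@14, authorship ...111.....222..
After op 6 (add_cursor(13)): buffer="fjgzamgwnvzzamye" (len 16), cursors c1@6 c3@13 c2@14, authorship ...111.....222..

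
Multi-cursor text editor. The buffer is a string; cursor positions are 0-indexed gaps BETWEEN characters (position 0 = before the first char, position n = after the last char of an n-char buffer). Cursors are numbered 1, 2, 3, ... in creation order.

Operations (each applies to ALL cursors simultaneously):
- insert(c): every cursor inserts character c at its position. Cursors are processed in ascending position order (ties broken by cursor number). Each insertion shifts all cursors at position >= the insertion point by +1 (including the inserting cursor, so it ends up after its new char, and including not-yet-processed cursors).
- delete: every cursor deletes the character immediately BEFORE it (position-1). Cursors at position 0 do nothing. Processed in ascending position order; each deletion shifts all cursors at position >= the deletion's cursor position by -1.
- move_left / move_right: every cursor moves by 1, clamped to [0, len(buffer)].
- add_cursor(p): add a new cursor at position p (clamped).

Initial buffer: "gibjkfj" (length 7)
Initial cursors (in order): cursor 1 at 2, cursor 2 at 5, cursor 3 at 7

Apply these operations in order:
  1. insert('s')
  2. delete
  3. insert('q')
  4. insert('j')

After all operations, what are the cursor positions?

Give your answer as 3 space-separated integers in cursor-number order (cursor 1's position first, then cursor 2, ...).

Answer: 4 9 13

Derivation:
After op 1 (insert('s')): buffer="gisbjksfjs" (len 10), cursors c1@3 c2@7 c3@10, authorship ..1...2..3
After op 2 (delete): buffer="gibjkfj" (len 7), cursors c1@2 c2@5 c3@7, authorship .......
After op 3 (insert('q')): buffer="giqbjkqfjq" (len 10), cursors c1@3 c2@7 c3@10, authorship ..1...2..3
After op 4 (insert('j')): buffer="giqjbjkqjfjqj" (len 13), cursors c1@4 c2@9 c3@13, authorship ..11...22..33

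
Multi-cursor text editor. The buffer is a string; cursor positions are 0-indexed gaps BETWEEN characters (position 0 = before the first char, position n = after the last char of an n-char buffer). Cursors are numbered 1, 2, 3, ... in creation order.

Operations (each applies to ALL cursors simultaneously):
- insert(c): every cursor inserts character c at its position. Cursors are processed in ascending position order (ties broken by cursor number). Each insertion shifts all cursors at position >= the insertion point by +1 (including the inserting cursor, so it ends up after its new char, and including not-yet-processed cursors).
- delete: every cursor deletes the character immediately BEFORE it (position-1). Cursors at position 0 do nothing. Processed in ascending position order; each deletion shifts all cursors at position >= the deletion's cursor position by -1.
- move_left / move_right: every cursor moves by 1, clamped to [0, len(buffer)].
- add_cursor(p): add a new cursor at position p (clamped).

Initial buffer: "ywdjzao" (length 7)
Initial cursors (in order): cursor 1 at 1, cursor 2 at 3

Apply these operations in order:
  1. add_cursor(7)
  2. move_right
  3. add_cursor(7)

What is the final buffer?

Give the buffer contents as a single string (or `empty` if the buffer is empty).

After op 1 (add_cursor(7)): buffer="ywdjzao" (len 7), cursors c1@1 c2@3 c3@7, authorship .......
After op 2 (move_right): buffer="ywdjzao" (len 7), cursors c1@2 c2@4 c3@7, authorship .......
After op 3 (add_cursor(7)): buffer="ywdjzao" (len 7), cursors c1@2 c2@4 c3@7 c4@7, authorship .......

Answer: ywdjzao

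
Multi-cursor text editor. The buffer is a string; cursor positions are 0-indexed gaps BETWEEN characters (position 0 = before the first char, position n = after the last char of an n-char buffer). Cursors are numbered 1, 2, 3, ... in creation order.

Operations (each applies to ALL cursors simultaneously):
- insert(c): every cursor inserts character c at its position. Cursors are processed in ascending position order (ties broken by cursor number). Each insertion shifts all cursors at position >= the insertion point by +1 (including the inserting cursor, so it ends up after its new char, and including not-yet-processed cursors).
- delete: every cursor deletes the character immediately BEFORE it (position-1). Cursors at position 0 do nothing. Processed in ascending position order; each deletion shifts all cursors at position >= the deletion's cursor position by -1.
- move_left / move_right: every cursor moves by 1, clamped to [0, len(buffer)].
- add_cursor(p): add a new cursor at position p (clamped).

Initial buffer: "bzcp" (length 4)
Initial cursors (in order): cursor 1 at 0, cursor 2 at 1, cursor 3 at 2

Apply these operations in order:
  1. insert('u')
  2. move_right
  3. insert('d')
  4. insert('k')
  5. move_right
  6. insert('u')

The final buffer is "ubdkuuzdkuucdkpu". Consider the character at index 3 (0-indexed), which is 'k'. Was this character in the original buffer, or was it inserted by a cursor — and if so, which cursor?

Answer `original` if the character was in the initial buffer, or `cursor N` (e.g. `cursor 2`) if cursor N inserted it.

Answer: cursor 1

Derivation:
After op 1 (insert('u')): buffer="ubuzucp" (len 7), cursors c1@1 c2@3 c3@5, authorship 1.2.3..
After op 2 (move_right): buffer="ubuzucp" (len 7), cursors c1@2 c2@4 c3@6, authorship 1.2.3..
After op 3 (insert('d')): buffer="ubduzducdp" (len 10), cursors c1@3 c2@6 c3@9, authorship 1.12.23.3.
After op 4 (insert('k')): buffer="ubdkuzdkucdkp" (len 13), cursors c1@4 c2@8 c3@12, authorship 1.112.223.33.
After op 5 (move_right): buffer="ubdkuzdkucdkp" (len 13), cursors c1@5 c2@9 c3@13, authorship 1.112.223.33.
After op 6 (insert('u')): buffer="ubdkuuzdkuucdkpu" (len 16), cursors c1@6 c2@11 c3@16, authorship 1.1121.2232.33.3
Authorship (.=original, N=cursor N): 1 . 1 1 2 1 . 2 2 3 2 . 3 3 . 3
Index 3: author = 1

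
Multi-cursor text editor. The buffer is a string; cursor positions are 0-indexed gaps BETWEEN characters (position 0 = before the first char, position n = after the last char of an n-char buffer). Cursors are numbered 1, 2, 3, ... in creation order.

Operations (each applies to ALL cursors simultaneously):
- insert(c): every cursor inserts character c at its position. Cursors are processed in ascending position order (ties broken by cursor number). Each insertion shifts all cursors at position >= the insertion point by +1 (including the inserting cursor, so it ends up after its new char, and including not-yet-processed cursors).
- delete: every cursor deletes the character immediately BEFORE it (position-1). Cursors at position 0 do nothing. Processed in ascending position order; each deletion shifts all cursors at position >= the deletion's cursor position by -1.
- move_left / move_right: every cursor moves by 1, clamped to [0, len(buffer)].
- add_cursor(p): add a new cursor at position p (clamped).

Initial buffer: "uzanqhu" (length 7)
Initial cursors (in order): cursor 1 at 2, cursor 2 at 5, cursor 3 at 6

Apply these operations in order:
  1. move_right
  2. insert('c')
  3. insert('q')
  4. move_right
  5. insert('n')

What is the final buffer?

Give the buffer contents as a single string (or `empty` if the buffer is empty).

Answer: uzacqnnqhcquncqn

Derivation:
After op 1 (move_right): buffer="uzanqhu" (len 7), cursors c1@3 c2@6 c3@7, authorship .......
After op 2 (insert('c')): buffer="uzacnqhcuc" (len 10), cursors c1@4 c2@8 c3@10, authorship ...1...2.3
After op 3 (insert('q')): buffer="uzacqnqhcqucq" (len 13), cursors c1@5 c2@10 c3@13, authorship ...11...22.33
After op 4 (move_right): buffer="uzacqnqhcqucq" (len 13), cursors c1@6 c2@11 c3@13, authorship ...11...22.33
After op 5 (insert('n')): buffer="uzacqnnqhcquncqn" (len 16), cursors c1@7 c2@13 c3@16, authorship ...11.1..22.2333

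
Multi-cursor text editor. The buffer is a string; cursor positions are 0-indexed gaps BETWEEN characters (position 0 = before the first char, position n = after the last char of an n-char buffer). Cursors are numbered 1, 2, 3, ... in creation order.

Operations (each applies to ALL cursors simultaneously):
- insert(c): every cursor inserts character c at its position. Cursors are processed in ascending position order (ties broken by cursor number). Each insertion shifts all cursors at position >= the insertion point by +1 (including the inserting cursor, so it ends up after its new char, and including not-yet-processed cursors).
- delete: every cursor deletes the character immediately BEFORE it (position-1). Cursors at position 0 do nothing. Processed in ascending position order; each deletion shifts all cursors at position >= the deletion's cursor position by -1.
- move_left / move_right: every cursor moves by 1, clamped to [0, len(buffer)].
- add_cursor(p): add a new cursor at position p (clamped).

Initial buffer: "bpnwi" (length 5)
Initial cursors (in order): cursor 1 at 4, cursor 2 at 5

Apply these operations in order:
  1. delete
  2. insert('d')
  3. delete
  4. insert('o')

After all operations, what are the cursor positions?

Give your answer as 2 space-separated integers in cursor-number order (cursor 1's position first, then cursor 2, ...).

Answer: 5 5

Derivation:
After op 1 (delete): buffer="bpn" (len 3), cursors c1@3 c2@3, authorship ...
After op 2 (insert('d')): buffer="bpndd" (len 5), cursors c1@5 c2@5, authorship ...12
After op 3 (delete): buffer="bpn" (len 3), cursors c1@3 c2@3, authorship ...
After op 4 (insert('o')): buffer="bpnoo" (len 5), cursors c1@5 c2@5, authorship ...12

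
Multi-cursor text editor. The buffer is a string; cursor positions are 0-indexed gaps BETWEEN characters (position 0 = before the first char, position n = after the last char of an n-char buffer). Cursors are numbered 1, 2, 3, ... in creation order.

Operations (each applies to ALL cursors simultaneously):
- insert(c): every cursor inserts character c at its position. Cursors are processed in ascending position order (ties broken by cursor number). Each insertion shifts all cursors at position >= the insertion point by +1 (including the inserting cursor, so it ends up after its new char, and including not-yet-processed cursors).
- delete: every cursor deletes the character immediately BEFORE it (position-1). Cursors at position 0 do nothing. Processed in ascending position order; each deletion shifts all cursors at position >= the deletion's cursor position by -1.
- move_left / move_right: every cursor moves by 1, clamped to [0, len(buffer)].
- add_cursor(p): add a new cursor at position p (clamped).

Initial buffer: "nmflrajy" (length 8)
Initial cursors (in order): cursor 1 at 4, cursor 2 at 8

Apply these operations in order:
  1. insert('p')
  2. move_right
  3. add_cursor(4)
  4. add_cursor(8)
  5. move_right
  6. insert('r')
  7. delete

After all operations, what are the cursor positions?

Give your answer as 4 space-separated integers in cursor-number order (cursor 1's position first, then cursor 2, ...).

Answer: 7 10 5 9

Derivation:
After op 1 (insert('p')): buffer="nmflprajyp" (len 10), cursors c1@5 c2@10, authorship ....1....2
After op 2 (move_right): buffer="nmflprajyp" (len 10), cursors c1@6 c2@10, authorship ....1....2
After op 3 (add_cursor(4)): buffer="nmflprajyp" (len 10), cursors c3@4 c1@6 c2@10, authorship ....1....2
After op 4 (add_cursor(8)): buffer="nmflprajyp" (len 10), cursors c3@4 c1@6 c4@8 c2@10, authorship ....1....2
After op 5 (move_right): buffer="nmflprajyp" (len 10), cursors c3@5 c1@7 c4@9 c2@10, authorship ....1....2
After op 6 (insert('r')): buffer="nmflprrarjyrpr" (len 14), cursors c3@6 c1@9 c4@12 c2@14, authorship ....13..1..422
After op 7 (delete): buffer="nmflprajyp" (len 10), cursors c3@5 c1@7 c4@9 c2@10, authorship ....1....2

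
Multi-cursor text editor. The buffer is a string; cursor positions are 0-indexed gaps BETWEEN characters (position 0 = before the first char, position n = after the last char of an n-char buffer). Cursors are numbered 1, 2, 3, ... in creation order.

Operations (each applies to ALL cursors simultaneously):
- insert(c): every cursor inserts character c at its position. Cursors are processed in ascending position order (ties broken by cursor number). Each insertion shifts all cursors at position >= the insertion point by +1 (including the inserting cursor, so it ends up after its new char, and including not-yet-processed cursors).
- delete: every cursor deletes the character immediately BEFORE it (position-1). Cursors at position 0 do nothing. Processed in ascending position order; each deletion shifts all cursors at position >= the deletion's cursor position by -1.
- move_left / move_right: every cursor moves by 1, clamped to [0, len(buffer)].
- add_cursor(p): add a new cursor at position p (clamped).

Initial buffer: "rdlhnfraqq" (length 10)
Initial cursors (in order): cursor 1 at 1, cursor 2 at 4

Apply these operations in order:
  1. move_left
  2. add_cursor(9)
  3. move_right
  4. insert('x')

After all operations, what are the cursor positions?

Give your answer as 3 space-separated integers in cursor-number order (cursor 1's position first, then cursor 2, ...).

After op 1 (move_left): buffer="rdlhnfraqq" (len 10), cursors c1@0 c2@3, authorship ..........
After op 2 (add_cursor(9)): buffer="rdlhnfraqq" (len 10), cursors c1@0 c2@3 c3@9, authorship ..........
After op 3 (move_right): buffer="rdlhnfraqq" (len 10), cursors c1@1 c2@4 c3@10, authorship ..........
After op 4 (insert('x')): buffer="rxdlhxnfraqqx" (len 13), cursors c1@2 c2@6 c3@13, authorship .1...2......3

Answer: 2 6 13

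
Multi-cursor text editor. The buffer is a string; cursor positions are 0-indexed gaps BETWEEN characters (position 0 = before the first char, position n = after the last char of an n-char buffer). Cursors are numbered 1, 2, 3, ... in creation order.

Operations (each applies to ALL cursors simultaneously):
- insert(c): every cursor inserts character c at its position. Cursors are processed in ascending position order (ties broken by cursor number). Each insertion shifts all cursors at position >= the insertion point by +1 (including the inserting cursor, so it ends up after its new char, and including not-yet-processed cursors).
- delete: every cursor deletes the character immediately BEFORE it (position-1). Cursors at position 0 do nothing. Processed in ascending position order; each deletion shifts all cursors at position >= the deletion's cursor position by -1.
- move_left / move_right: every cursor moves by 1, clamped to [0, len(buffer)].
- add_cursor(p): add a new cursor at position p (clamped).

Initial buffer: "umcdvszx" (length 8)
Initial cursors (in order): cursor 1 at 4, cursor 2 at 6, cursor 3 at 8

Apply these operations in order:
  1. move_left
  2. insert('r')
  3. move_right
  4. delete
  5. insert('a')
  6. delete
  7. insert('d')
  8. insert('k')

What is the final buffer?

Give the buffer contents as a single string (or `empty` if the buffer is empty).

After op 1 (move_left): buffer="umcdvszx" (len 8), cursors c1@3 c2@5 c3@7, authorship ........
After op 2 (insert('r')): buffer="umcrdvrszrx" (len 11), cursors c1@4 c2@7 c3@10, authorship ...1..2..3.
After op 3 (move_right): buffer="umcrdvrszrx" (len 11), cursors c1@5 c2@8 c3@11, authorship ...1..2..3.
After op 4 (delete): buffer="umcrvrzr" (len 8), cursors c1@4 c2@6 c3@8, authorship ...1.2.3
After op 5 (insert('a')): buffer="umcravrazra" (len 11), cursors c1@5 c2@8 c3@11, authorship ...11.22.33
After op 6 (delete): buffer="umcrvrzr" (len 8), cursors c1@4 c2@6 c3@8, authorship ...1.2.3
After op 7 (insert('d')): buffer="umcrdvrdzrd" (len 11), cursors c1@5 c2@8 c3@11, authorship ...11.22.33
After op 8 (insert('k')): buffer="umcrdkvrdkzrdk" (len 14), cursors c1@6 c2@10 c3@14, authorship ...111.222.333

Answer: umcrdkvrdkzrdk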